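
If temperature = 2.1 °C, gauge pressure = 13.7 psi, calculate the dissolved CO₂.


vols = (P + 14.695)·(0.01821 + 0.09011·e^(−0.04·T))
vols = (13.7 + 14.695)·(0.01821 + 0.09011·e^(−0.04·2.1))

2.8696 volumes


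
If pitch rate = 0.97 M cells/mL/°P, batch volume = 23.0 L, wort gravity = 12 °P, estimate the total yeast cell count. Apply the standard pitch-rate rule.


cells (billions) = rate · V_L · °P
cells = 0.97 · 23.0 · 12

267.7200 billion cells


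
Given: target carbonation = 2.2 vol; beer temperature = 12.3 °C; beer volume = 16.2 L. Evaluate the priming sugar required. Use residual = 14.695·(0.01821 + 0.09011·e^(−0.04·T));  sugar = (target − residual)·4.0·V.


residual = 14.695·(0.01821 + 0.09011·e^(−0.04·12.3)) = 1.0772
sugar = (2.2 − 1.0772)·4.0·16.2

72.7578 g


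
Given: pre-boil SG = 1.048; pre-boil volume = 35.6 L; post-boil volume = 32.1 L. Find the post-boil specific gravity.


SG_post = 1 + (SG_pre − 1)·V_pre/V_post
pts_pre = (1.048 − 1)·1000 = 48.0000
pts_post = 48.0000·35.6/32.1 = 53.2336
SG_post = 1 + 53.2336/1000

1.0532


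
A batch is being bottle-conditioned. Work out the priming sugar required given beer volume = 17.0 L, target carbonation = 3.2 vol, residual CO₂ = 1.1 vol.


sugar = (target − residual)·4.0·V
sugar = (3.2 − 1.1)·4.0·17.0

142.8000 g


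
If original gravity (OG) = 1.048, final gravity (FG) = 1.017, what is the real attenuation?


AA = (OG−FG)/(OG−1)·100;  RA = AA·0.8192
AA = (1.048 − 1.017)/(1.048 − 1)·100 = 64.5833
RA = 64.5833·0.8192

52.9067 %


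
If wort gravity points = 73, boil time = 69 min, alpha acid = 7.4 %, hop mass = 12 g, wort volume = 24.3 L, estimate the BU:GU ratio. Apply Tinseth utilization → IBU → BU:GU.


U = 1.65·0.000125^(GP/1000)·(1−e^(−0.04t))/4.15;  IBU = (α/100)·m·U·1000/V;  BU:GU = IBU/GP
U = 1.65·0.000125^(73/1000)·(1−e^(−0.04·69))/4.15 = 0.1932
IBU = (7.4/100)·12·0.1932·1000/24.3 = 7.0619
BU:GU = 7.0619/73

0.0967


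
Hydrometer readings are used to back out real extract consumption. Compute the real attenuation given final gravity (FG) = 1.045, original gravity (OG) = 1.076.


AA = (OG−FG)/(OG−1)·100;  RA = AA·0.8192
AA = (1.076 − 1.045)/(1.076 − 1)·100 = 40.7895
RA = 40.7895·0.8192

33.4147 %


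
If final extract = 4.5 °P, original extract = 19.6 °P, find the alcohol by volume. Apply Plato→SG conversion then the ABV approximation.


SG = 259/(259 − P);  ABV = (OG − FG)·131.25
OG = 259/(259 − 19.6) = 1.0819
FG = 259/(259 − 4.5) = 1.0177
ABV = (1.0819 − 1.0177)·131.25

8.4249 % ABV


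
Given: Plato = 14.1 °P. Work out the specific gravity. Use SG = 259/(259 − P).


SG = 259/(259 − 14.1)

1.0576


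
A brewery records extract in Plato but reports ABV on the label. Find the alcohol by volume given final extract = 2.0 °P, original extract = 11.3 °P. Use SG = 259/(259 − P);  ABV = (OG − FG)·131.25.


OG = 259/(259 − 11.3) = 1.0456
FG = 259/(259 − 2.0) = 1.0078
ABV = (1.0456 − 1.0078)·131.25

4.9662 % ABV


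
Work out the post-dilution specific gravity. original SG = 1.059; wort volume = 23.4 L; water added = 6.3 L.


SG_new = 1 + (SG_old − 1)·V_old/(V_old + V_water)
pts = (1.059 − 1)·1000·23.4/(23.4 + 6.3) = 46.4848
SG_new = 1 + 46.4848/1000

1.0465


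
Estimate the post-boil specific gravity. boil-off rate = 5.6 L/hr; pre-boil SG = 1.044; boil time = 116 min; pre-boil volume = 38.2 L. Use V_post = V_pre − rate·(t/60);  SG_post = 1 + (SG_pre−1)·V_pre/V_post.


V_post = 38.2 − 5.6·(116/60) = 27.3733
SG_post = 1 + (1.044 − 1)·38.2/27.3733

1.0614


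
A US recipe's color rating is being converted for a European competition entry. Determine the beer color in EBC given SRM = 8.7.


EBC = SRM · 1.97
EBC = 8.7 · 1.97

17.1390 EBC


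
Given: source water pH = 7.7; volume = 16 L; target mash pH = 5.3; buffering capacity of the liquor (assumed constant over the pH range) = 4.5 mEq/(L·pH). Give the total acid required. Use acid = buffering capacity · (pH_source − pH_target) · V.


acid = 4.5 · (7.7 − 5.3) · 16

172.8000 mEq


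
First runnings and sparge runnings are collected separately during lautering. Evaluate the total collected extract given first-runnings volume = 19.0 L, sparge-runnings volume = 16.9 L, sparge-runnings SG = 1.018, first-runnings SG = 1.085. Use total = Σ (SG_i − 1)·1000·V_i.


first = (1.085 − 1)·1000·19.0 = 1615.0000
sparge = (1.018 − 1)·1000·16.9 = 304.2000
total = 1615.0000 + 304.2000

1919.2000 gravity·L


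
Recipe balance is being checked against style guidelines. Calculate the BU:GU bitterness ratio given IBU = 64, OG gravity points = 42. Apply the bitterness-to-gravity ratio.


BU:GU = IBU / OG_points
BU:GU = 64 / 42

1.5238


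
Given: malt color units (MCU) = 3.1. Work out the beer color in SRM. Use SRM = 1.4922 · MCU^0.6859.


SRM = 1.4922 · 3.1^0.6859

3.2423 SRM


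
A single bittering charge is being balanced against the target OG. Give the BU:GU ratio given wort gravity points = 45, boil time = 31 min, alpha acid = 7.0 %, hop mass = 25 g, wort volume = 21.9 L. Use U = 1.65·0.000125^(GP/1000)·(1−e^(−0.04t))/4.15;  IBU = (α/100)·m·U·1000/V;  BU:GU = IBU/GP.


U = 1.65·0.000125^(45/1000)·(1−e^(−0.04·31))/4.15 = 0.1886
IBU = (7.0/100)·25·0.1886·1000/21.9 = 15.0670
BU:GU = 15.0670/45

0.3348


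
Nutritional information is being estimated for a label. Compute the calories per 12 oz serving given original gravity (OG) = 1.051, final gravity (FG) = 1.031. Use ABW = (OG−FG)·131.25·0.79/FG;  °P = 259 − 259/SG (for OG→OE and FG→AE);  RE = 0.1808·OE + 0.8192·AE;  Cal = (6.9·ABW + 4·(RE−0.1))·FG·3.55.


ABW = (1.051 − 1.031)·131.25·0.79/1.031 = 2.0114
OE = 259 − 259/1.051 = 12.5680 °P
AE = 259 − 259/1.031 = 7.7876 °P
RE = 0.1808·12.5680 + 0.8192·7.7876 = 8.6519 °P
Cal = (6.9·2.0114 + 4·(8.6519−0.1))·1.031·3.55

175.9979 kcal


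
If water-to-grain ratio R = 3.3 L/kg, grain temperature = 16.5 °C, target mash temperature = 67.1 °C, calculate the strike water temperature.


T_strike = (0.41/R)·(T_mash − T_grain) + T_mash
T_strike = (0.41/3.3)·(67.1 − 16.5) + 67.1

73.3867 °C


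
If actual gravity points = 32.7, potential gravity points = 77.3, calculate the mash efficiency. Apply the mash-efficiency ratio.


efficiency = actual / potential × 100
efficiency = 32.7 / 77.3 × 100

42.3027 %


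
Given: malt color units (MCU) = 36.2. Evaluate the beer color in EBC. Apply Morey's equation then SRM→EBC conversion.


SRM = 1.4922·MCU^0.6859;  EBC = SRM·1.97
SRM = 1.4922·36.2^0.6859 = 17.4963
EBC = 17.4963·1.97

34.4676 EBC


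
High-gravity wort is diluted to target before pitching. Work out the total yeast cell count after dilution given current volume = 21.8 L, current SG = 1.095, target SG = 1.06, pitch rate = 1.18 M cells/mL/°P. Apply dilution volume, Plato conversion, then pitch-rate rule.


V_w = V·((SG_c−1)/(SG_t−1)−1);  °P = 259 − 259/SG_t;  cells = rate·(V+V_w)·°P
V_w = 21.8·((1.095−1)/(1.06−1)−1) = 12.7167
V_final = 21.8 + 12.7167 = 34.5167
°P = 259 − 259/1.06 = 14.6604
cells = 1.18·34.5167·14.6604

597.1123 billion cells


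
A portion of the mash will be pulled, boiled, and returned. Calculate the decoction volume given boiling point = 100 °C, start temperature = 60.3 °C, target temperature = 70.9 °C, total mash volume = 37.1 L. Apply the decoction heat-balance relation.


V_dec = V_total·(T_target − T_start)/(T_boil − T_start)
V_dec = 37.1·(70.9 − 60.3)/(100 − 60.3)

9.9058 L


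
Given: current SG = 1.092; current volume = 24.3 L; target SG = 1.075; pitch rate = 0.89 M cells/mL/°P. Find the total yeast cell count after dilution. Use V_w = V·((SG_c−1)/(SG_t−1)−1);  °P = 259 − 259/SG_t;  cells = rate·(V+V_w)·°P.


V_w = 24.3·((1.092−1)/(1.075−1)−1) = 5.5080
V_final = 24.3 + 5.5080 = 29.8080
°P = 259 − 259/1.075 = 18.0698
cells = 0.89·29.8080·18.0698

479.3750 billion cells


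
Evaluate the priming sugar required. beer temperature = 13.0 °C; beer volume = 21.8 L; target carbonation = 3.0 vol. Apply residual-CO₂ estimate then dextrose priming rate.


residual = 14.695·(0.01821 + 0.09011·e^(−0.04·T));  sugar = (target − residual)·4.0·V
residual = 14.695·(0.01821 + 0.09011·e^(−0.04·13.0)) = 1.0548
sugar = (3.0 − 1.0548)·4.0·21.8

169.6179 g


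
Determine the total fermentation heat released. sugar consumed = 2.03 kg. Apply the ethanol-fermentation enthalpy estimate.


Q = m_sugar · 590 kJ/kg
Q = 2.03 · 590

1197.7000 kJ


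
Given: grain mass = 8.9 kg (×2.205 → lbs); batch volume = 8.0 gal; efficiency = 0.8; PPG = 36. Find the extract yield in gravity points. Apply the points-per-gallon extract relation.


points = lbs × PPG × eff / vol
lbs = 8.9 × 2.205 = 19.6245
points = 19.6245 × 36 × 0.8 / 8.0

70.6482 points


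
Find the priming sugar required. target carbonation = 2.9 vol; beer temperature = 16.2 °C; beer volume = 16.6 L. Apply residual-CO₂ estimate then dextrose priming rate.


residual = 14.695·(0.01821 + 0.09011·e^(−0.04·T));  sugar = (target − residual)·4.0·V
residual = 14.695·(0.01821 + 0.09011·e^(−0.04·16.2)) = 0.9603
sugar = (2.9 − 0.9603)·4.0·16.6

128.7990 g


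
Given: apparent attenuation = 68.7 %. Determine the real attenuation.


RA = AA · 0.8192
RA = 68.7 · 0.8192

56.2790 %


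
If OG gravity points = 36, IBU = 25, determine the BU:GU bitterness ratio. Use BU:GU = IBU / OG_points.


BU:GU = 25 / 36

0.6944


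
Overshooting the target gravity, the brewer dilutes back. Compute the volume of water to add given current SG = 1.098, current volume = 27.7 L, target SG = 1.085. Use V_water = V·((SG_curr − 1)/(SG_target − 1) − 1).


V_water = 27.7·((1.098 − 1)/(1.085 − 1) − 1)

4.2365 L


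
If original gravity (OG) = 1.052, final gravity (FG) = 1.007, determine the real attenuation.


AA = (OG−FG)/(OG−1)·100;  RA = AA·0.8192
AA = (1.052 − 1.007)/(1.052 − 1)·100 = 86.5385
RA = 86.5385·0.8192

70.8923 %


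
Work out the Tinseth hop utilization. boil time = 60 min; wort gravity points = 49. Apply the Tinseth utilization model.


U = 1.65·0.000125^(GP/1000) · (1 − e^(−0.04·t))/4.15
bigness = 1.65·0.000125^(49/1000) = 1.0623
boil_factor = (1 − e^(−0.04·60))/4.15 = 0.2191
U = 1.0623 · 0.2191

0.2327


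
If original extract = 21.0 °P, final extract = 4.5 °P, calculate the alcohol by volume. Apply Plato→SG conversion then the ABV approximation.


SG = 259/(259 − P);  ABV = (OG − FG)·131.25
OG = 259/(259 − 21.0) = 1.0882
FG = 259/(259 − 4.5) = 1.0177
ABV = (1.0882 − 1.0177)·131.25

9.2602 % ABV


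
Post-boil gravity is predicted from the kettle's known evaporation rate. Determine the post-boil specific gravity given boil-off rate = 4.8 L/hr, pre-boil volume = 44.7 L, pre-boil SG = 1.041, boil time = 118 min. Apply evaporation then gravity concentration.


V_post = V_pre − rate·(t/60);  SG_post = 1 + (SG_pre−1)·V_pre/V_post
V_post = 44.7 − 4.8·(118/60) = 35.2600
SG_post = 1 + (1.041 − 1)·44.7/35.2600

1.0520


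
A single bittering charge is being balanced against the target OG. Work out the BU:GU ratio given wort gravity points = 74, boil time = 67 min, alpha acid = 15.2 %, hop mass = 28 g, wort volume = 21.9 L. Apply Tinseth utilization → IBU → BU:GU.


U = 1.65·0.000125^(GP/1000)·(1−e^(−0.04t))/4.15;  IBU = (α/100)·m·U·1000/V;  BU:GU = IBU/GP
U = 1.65·0.000125^(74/1000)·(1−e^(−0.04·67))/4.15 = 0.1904
IBU = (15.2/100)·28·0.1904·1000/21.9 = 37.0099
BU:GU = 37.0099/74

0.5001


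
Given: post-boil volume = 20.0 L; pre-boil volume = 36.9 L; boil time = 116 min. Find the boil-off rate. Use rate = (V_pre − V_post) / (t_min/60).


rate = (36.9 − 20.0) / (116/60)

8.7414 L/hr


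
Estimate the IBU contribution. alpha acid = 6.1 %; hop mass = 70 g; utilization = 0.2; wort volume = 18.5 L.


IBU = (α/100)·mass·U·1000 / V
IBU = (6.1/100)·70·0.2·1000 / 18.5

46.1622 IBU


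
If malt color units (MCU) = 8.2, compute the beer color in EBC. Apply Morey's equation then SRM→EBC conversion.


SRM = 1.4922·MCU^0.6859;  EBC = SRM·1.97
SRM = 1.4922·8.2^0.6859 = 6.3185
EBC = 6.3185·1.97

12.4474 EBC


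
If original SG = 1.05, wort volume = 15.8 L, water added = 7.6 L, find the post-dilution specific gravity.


SG_new = 1 + (SG_old − 1)·V_old/(V_old + V_water)
pts = (1.05 − 1)·1000·15.8/(15.8 + 7.6) = 33.7607
SG_new = 1 + 33.7607/1000

1.0338


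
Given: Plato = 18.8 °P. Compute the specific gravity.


SG = 259/(259 − P)
SG = 259/(259 − 18.8)

1.0783


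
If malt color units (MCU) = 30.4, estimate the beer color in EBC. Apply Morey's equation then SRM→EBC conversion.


SRM = 1.4922·MCU^0.6859;  EBC = SRM·1.97
SRM = 1.4922·30.4^0.6859 = 15.5214
EBC = 15.5214·1.97

30.5771 EBC


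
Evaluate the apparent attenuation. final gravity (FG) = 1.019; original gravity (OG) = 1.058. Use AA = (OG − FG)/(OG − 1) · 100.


AA = (1.058 − 1.019)/(1.058 − 1) · 100

67.2414 %


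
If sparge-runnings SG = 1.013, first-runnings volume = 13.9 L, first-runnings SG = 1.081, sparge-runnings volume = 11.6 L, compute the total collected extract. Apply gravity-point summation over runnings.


total = Σ (SG_i − 1)·1000·V_i
first = (1.081 − 1)·1000·13.9 = 1125.9000
sparge = (1.013 − 1)·1000·11.6 = 150.8000
total = 1125.9000 + 150.8000

1276.7000 gravity·L


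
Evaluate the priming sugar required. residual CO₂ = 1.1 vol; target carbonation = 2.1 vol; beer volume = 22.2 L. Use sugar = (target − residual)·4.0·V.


sugar = (2.1 − 1.1)·4.0·22.2

88.8000 g


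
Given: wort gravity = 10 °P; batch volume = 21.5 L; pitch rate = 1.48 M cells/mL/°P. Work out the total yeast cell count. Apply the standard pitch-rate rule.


cells (billions) = rate · V_L · °P
cells = 1.48 · 21.5 · 10

318.2000 billion cells


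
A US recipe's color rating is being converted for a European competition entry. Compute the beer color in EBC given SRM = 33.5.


EBC = SRM · 1.97
EBC = 33.5 · 1.97

65.9950 EBC


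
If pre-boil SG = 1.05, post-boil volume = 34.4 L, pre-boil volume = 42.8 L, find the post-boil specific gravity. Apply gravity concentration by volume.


SG_post = 1 + (SG_pre − 1)·V_pre/V_post
pts_pre = (1.05 − 1)·1000 = 50.0000
pts_post = 50.0000·42.8/34.4 = 62.2093
SG_post = 1 + 62.2093/1000

1.0622


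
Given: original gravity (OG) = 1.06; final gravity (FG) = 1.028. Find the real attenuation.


AA = (OG−FG)/(OG−1)·100;  RA = AA·0.8192
AA = (1.06 − 1.028)/(1.06 − 1)·100 = 53.3333
RA = 53.3333·0.8192

43.6907 %


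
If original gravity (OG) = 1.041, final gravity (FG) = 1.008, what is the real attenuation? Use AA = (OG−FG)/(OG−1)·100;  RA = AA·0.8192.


AA = (1.041 − 1.008)/(1.041 − 1)·100 = 80.4878
RA = 80.4878·0.8192

65.9356 %


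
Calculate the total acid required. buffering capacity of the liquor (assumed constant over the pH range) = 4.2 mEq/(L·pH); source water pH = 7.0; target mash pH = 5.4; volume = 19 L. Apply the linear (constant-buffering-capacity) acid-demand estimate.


acid = buffering capacity · (pH_source − pH_target) · V
acid = 4.2 · (7.0 − 5.4) · 19

127.6800 mEq


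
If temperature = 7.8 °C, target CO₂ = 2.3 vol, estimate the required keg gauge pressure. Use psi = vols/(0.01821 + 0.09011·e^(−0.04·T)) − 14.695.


psi = 2.3/(0.01821 + 0.09011·e^(−0.04·7.8)) − 14.695

12.6310 psi


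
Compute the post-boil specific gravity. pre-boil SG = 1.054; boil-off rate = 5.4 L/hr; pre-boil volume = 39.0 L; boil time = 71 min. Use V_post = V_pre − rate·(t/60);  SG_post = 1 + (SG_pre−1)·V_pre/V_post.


V_post = 39.0 − 5.4·(71/60) = 32.6100
SG_post = 1 + (1.054 − 1)·39.0/32.6100

1.0646


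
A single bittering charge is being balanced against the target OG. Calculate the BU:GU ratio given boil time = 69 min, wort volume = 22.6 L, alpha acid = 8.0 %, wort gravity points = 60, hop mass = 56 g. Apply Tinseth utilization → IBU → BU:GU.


U = 1.65·0.000125^(GP/1000)·(1−e^(−0.04t))/4.15;  IBU = (α/100)·m·U·1000/V;  BU:GU = IBU/GP
U = 1.65·0.000125^(60/1000)·(1−e^(−0.04·69))/4.15 = 0.2172
IBU = (8.0/100)·56·0.2172·1000/22.6 = 43.0551
BU:GU = 43.0551/60

0.7176


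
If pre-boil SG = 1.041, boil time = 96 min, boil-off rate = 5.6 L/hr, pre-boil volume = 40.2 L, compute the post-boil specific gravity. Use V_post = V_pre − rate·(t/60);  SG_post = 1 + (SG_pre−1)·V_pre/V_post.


V_post = 40.2 − 5.6·(96/60) = 31.2400
SG_post = 1 + (1.041 − 1)·40.2/31.2400

1.0528


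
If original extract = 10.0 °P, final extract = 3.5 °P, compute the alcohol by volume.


SG = 259/(259 − P);  ABV = (OG − FG)·131.25
OG = 259/(259 − 10.0) = 1.0402
FG = 259/(259 − 3.5) = 1.0137
ABV = (1.0402 − 1.0137)·131.25

3.4731 % ABV


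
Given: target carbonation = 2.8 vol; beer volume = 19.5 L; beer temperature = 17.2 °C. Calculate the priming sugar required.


residual = 14.695·(0.01821 + 0.09011·e^(−0.04·T));  sugar = (target − residual)·4.0·V
residual = 14.695·(0.01821 + 0.09011·e^(−0.04·17.2)) = 0.9331
sugar = (2.8 − 0.9331)·4.0·19.5

145.6185 g


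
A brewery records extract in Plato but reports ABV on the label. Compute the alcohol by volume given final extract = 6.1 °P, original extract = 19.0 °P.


SG = 259/(259 − P);  ABV = (OG − FG)·131.25
OG = 259/(259 − 19.0) = 1.0792
FG = 259/(259 − 6.1) = 1.0241
ABV = (1.0792 − 1.0241)·131.25

7.2248 % ABV


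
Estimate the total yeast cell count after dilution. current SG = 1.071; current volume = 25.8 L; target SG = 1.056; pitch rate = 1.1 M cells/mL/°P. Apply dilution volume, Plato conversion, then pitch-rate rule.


V_w = V·((SG_c−1)/(SG_t−1)−1);  °P = 259 − 259/SG_t;  cells = rate·(V+V_w)·°P
V_w = 25.8·((1.071−1)/(1.056−1)−1) = 6.9107
V_final = 25.8 + 6.9107 = 32.7107
°P = 259 − 259/1.056 = 13.7348
cells = 1.1·32.7107·13.7348

494.2044 billion cells


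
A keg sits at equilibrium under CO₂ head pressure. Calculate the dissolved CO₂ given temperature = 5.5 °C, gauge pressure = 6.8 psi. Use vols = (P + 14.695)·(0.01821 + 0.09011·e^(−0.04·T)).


vols = (6.8 + 14.695)·(0.01821 + 0.09011·e^(−0.04·5.5))

1.9458 volumes


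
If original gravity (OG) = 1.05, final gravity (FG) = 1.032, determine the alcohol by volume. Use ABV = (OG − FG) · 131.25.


ABV = (1.05 − 1.032) · 131.25

2.3625 % ABV


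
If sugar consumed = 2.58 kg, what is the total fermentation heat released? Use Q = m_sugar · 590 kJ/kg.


Q = 2.58 · 590

1522.2000 kJ


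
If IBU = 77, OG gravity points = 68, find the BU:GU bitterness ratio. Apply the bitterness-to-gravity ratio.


BU:GU = IBU / OG_points
BU:GU = 77 / 68

1.1324


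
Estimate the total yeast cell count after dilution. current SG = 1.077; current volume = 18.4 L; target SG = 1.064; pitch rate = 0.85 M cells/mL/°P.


V_w = V·((SG_c−1)/(SG_t−1)−1);  °P = 259 − 259/SG_t;  cells = rate·(V+V_w)·°P
V_w = 18.4·((1.077−1)/(1.064−1)−1) = 3.7375
V_final = 18.4 + 3.7375 = 22.1375
°P = 259 − 259/1.064 = 15.5789
cells = 0.85·22.1375·15.5789

293.1471 billion cells


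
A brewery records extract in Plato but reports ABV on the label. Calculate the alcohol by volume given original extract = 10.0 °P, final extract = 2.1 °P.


SG = 259/(259 − P);  ABV = (OG − FG)·131.25
OG = 259/(259 − 10.0) = 1.0402
FG = 259/(259 − 2.1) = 1.0082
ABV = (1.0402 − 1.0082)·131.25

4.1982 % ABV


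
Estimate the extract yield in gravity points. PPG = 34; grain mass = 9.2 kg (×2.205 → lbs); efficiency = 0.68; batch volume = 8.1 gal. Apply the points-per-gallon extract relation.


points = lbs × PPG × eff / vol
lbs = 9.2 × 2.205 = 20.2860
points = 20.2860 × 34 × 0.68 / 8.1

57.9028 points


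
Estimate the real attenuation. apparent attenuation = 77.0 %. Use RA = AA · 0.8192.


RA = 77.0 · 0.8192

63.0784 %


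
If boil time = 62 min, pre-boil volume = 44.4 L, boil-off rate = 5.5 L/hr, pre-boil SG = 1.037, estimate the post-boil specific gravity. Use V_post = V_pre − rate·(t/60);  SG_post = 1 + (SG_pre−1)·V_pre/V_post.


V_post = 44.4 − 5.5·(62/60) = 38.7167
SG_post = 1 + (1.037 − 1)·44.4/38.7167

1.0424


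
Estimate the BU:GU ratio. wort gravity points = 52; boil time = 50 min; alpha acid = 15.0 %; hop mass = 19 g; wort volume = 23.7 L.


U = 1.65·0.000125^(GP/1000)·(1−e^(−0.04t))/4.15;  IBU = (α/100)·m·U·1000/V;  BU:GU = IBU/GP
U = 1.65·0.000125^(52/1000)·(1−e^(−0.04·50))/4.15 = 0.2154
IBU = (15.0/100)·19·0.2154·1000/23.7 = 25.9071
BU:GU = 25.9071/52

0.4982


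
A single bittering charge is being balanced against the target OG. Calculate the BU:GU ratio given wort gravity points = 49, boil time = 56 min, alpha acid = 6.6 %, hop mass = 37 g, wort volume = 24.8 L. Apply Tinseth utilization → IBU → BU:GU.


U = 1.65·0.000125^(GP/1000)·(1−e^(−0.04t))/4.15;  IBU = (α/100)·m·U·1000/V;  BU:GU = IBU/GP
U = 1.65·0.000125^(49/1000)·(1−e^(−0.04·56))/4.15 = 0.2287
IBU = (6.6/100)·37·0.2287·1000/24.8 = 22.5213
BU:GU = 22.5213/49

0.4596


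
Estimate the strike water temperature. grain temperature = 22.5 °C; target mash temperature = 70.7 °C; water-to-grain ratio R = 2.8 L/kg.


T_strike = (0.41/R)·(T_mash − T_grain) + T_mash
T_strike = (0.41/2.8)·(70.7 − 22.5) + 70.7

77.7579 °C


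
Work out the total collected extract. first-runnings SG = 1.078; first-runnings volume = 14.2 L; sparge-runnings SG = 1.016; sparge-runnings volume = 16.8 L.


total = Σ (SG_i − 1)·1000·V_i
first = (1.078 − 1)·1000·14.2 = 1107.6000
sparge = (1.016 − 1)·1000·16.8 = 268.8000
total = 1107.6000 + 268.8000

1376.4000 gravity·L


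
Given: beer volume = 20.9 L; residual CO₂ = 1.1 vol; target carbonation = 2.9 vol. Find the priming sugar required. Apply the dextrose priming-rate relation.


sugar = (target − residual)·4.0·V
sugar = (2.9 − 1.1)·4.0·20.9

150.4800 g


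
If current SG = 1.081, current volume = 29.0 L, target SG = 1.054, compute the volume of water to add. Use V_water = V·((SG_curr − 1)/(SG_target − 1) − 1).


V_water = 29.0·((1.081 − 1)/(1.054 − 1) − 1)

14.5000 L


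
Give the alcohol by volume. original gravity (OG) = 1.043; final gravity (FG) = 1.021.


ABV = (OG − FG) · 131.25
ABV = (1.043 − 1.021) · 131.25

2.8875 % ABV


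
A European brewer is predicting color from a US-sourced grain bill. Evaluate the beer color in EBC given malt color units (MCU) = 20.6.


SRM = 1.4922·MCU^0.6859;  EBC = SRM·1.97
SRM = 1.4922·20.6^0.6859 = 11.8853
EBC = 11.8853·1.97

23.4140 EBC


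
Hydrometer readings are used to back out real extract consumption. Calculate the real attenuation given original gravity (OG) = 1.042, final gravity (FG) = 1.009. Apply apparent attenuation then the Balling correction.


AA = (OG−FG)/(OG−1)·100;  RA = AA·0.8192
AA = (1.042 − 1.009)/(1.042 − 1)·100 = 78.5714
RA = 78.5714·0.8192

64.3657 %


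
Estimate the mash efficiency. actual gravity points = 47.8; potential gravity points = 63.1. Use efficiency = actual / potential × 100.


efficiency = 47.8 / 63.1 × 100

75.7528 %


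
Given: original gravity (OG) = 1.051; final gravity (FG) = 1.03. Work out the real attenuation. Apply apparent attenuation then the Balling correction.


AA = (OG−FG)/(OG−1)·100;  RA = AA·0.8192
AA = (1.051 − 1.03)/(1.051 − 1)·100 = 41.1765
RA = 41.1765·0.8192

33.7318 %


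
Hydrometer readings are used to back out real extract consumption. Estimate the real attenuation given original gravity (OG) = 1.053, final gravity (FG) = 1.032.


AA = (OG−FG)/(OG−1)·100;  RA = AA·0.8192
AA = (1.053 − 1.032)/(1.053 − 1)·100 = 39.6226
RA = 39.6226·0.8192

32.4589 %


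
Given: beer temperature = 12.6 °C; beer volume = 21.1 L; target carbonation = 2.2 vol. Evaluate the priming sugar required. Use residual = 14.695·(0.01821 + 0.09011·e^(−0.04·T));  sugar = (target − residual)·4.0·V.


residual = 14.695·(0.01821 + 0.09011·e^(−0.04·12.6)) = 1.0675
sugar = (2.2 − 1.0675)·4.0·21.1

95.5798 g


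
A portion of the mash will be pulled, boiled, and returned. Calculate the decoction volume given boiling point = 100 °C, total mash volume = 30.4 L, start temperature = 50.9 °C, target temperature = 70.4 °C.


V_dec = V_total·(T_target − T_start)/(T_boil − T_start)
V_dec = 30.4·(70.4 − 50.9)/(100 − 50.9)

12.0733 L


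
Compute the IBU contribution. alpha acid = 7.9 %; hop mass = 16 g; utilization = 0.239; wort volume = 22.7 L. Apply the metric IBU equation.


IBU = (α/100)·mass·U·1000 / V
IBU = (7.9/100)·16·0.239·1000 / 22.7

13.3082 IBU


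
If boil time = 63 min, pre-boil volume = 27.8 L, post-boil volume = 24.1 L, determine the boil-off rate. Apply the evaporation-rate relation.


rate = (V_pre − V_post) / (t_min/60)
rate = (27.8 − 24.1) / (63/60)

3.5238 L/hr


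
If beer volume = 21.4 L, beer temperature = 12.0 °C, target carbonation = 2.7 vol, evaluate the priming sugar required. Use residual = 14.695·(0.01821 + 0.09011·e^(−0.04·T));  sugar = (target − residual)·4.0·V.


residual = 14.695·(0.01821 + 0.09011·e^(−0.04·12.0)) = 1.0870
sugar = (2.7 − 1.0870)·4.0·21.4

138.0755 g


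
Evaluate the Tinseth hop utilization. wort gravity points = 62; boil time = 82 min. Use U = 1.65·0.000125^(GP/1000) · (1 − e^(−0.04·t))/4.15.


bigness = 1.65·0.000125^(62/1000) = 0.9451
boil_factor = (1 − e^(−0.04·82))/4.15 = 0.2319
U = 0.9451 · 0.2319

0.2192


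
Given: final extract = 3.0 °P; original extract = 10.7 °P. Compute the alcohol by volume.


SG = 259/(259 − P);  ABV = (OG − FG)·131.25
OG = 259/(259 − 10.7) = 1.0431
FG = 259/(259 − 3.0) = 1.0117
ABV = (1.0431 − 1.0117)·131.25

4.1179 % ABV


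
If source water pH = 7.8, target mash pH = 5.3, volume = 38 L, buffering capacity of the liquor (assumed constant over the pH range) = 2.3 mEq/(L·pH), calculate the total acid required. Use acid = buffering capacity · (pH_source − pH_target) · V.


acid = 2.3 · (7.8 − 5.3) · 38

218.5000 mEq


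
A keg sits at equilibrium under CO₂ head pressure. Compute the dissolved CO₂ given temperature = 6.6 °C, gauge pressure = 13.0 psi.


vols = (P + 14.695)·(0.01821 + 0.09011·e^(−0.04·T))
vols = (13.0 + 14.695)·(0.01821 + 0.09011·e^(−0.04·6.6))

2.4209 volumes


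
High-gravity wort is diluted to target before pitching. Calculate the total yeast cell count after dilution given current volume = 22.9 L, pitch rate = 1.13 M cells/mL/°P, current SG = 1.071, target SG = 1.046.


V_w = V·((SG_c−1)/(SG_t−1)−1);  °P = 259 − 259/SG_t;  cells = rate·(V+V_w)·°P
V_w = 22.9·((1.071−1)/(1.046−1)−1) = 12.4457
V_final = 22.9 + 12.4457 = 35.3457
°P = 259 − 259/1.046 = 11.3901
cells = 1.13·35.3457·11.3901

454.9256 billion cells


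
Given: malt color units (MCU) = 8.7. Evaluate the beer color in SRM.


SRM = 1.4922 · MCU^0.6859
SRM = 1.4922 · 8.7^0.6859

6.5803 SRM


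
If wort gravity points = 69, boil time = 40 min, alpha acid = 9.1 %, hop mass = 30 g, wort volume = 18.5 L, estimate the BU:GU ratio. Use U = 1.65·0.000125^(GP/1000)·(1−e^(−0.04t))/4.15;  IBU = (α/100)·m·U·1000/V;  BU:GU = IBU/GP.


U = 1.65·0.000125^(69/1000)·(1−e^(−0.04·40))/4.15 = 0.1707
IBU = (9.1/100)·30·0.1707·1000/18.5 = 25.1868
BU:GU = 25.1868/69

0.3650


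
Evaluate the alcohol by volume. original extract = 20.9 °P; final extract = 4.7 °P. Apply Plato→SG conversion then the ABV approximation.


SG = 259/(259 − P);  ABV = (OG − FG)·131.25
OG = 259/(259 − 20.9) = 1.0878
FG = 259/(259 − 4.7) = 1.0185
ABV = (1.0878 − 1.0185)·131.25

9.0951 % ABV


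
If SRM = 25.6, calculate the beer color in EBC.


EBC = SRM · 1.97
EBC = 25.6 · 1.97

50.4320 EBC


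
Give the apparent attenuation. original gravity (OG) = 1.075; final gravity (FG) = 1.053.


AA = (OG − FG)/(OG − 1) · 100
AA = (1.075 − 1.053)/(1.075 − 1) · 100

29.3333 %


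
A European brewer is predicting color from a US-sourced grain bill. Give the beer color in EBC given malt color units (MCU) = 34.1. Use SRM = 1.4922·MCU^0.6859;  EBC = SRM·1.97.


SRM = 1.4922·34.1^0.6859 = 16.7936
EBC = 16.7936·1.97

33.0834 EBC


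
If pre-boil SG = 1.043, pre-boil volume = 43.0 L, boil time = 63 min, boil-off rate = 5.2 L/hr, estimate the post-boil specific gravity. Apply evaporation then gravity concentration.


V_post = V_pre − rate·(t/60);  SG_post = 1 + (SG_pre−1)·V_pre/V_post
V_post = 43.0 − 5.2·(63/60) = 37.5400
SG_post = 1 + (1.043 − 1)·43.0/37.5400

1.0493


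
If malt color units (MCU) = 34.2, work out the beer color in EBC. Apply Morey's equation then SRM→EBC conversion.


SRM = 1.4922·MCU^0.6859;  EBC = SRM·1.97
SRM = 1.4922·34.2^0.6859 = 16.8273
EBC = 16.8273·1.97

33.1499 EBC


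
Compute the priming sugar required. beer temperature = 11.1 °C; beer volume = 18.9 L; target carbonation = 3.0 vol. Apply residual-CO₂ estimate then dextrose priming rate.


residual = 14.695·(0.01821 + 0.09011·e^(−0.04·T));  sugar = (target − residual)·4.0·V
residual = 14.695·(0.01821 + 0.09011·e^(−0.04·11.1)) = 1.1170
sugar = (3.0 − 1.1170)·4.0·18.9

142.3546 g


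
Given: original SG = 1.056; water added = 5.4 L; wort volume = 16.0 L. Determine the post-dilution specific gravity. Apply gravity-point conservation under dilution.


SG_new = 1 + (SG_old − 1)·V_old/(V_old + V_water)
pts = (1.056 − 1)·1000·16.0/(16.0 + 5.4) = 41.8692
SG_new = 1 + 41.8692/1000

1.0419


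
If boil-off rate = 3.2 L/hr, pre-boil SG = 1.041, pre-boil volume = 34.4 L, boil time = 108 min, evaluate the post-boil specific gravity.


V_post = V_pre − rate·(t/60);  SG_post = 1 + (SG_pre−1)·V_pre/V_post
V_post = 34.4 − 3.2·(108/60) = 28.6400
SG_post = 1 + (1.041 − 1)·34.4/28.6400

1.0492


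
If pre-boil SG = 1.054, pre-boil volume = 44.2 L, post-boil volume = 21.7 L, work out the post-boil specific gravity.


SG_post = 1 + (SG_pre − 1)·V_pre/V_post
pts_pre = (1.054 − 1)·1000 = 54.0000
pts_post = 54.0000·44.2/21.7 = 109.9908
SG_post = 1 + 109.9908/1000

1.1100


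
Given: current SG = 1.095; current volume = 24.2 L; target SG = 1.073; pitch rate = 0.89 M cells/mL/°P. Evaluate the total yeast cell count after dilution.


V_w = V·((SG_c−1)/(SG_t−1)−1);  °P = 259 − 259/SG_t;  cells = rate·(V+V_w)·°P
V_w = 24.2·((1.095−1)/(1.073−1)−1) = 7.2932
V_final = 24.2 + 7.2932 = 31.4932
°P = 259 − 259/1.073 = 17.6207
cells = 0.89·31.4932·17.6207

493.8886 billion cells


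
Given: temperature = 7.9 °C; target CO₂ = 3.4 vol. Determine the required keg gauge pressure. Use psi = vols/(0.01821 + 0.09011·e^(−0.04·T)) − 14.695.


psi = 3.4/(0.01821 + 0.09011·e^(−0.04·7.9)) − 14.695

25.8268 psi


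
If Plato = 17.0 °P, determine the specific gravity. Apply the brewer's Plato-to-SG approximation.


SG = 259/(259 − P)
SG = 259/(259 − 17.0)

1.0702


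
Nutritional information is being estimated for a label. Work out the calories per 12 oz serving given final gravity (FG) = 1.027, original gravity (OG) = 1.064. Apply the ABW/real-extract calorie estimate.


ABW = (OG−FG)·131.25·0.79/FG;  °P = 259 − 259/SG (for OG→OE and FG→AE);  RE = 0.1808·OE + 0.8192·AE;  Cal = (6.9·ABW + 4·(RE−0.1))·FG·3.55
ABW = (1.064 − 1.027)·131.25·0.79/1.027 = 3.7356
OE = 259 − 259/1.064 = 15.5789 °P
AE = 259 − 259/1.027 = 6.8092 °P
RE = 0.1808·15.5789 + 0.8192·6.8092 = 8.3947 °P
Cal = (6.9·3.7356 + 4·(8.3947−0.1))·1.027·3.55

214.9389 kcal


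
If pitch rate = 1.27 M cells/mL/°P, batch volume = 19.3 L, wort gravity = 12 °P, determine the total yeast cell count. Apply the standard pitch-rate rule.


cells (billions) = rate · V_L · °P
cells = 1.27 · 19.3 · 12

294.1320 billion cells


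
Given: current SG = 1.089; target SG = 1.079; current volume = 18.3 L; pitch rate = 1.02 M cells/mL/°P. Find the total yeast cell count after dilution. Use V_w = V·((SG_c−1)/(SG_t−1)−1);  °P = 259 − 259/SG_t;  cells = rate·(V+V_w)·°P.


V_w = 18.3·((1.089−1)/(1.079−1)−1) = 2.3165
V_final = 18.3 + 2.3165 = 20.6165
°P = 259 − 259/1.079 = 18.9629
cells = 1.02·20.6165·18.9629

398.7673 billion cells


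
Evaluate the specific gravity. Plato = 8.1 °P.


SG = 259/(259 − P)
SG = 259/(259 − 8.1)

1.0323


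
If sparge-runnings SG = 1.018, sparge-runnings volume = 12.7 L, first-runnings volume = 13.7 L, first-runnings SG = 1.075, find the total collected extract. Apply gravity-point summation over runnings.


total = Σ (SG_i − 1)·1000·V_i
first = (1.075 − 1)·1000·13.7 = 1027.5000
sparge = (1.018 − 1)·1000·12.7 = 228.6000
total = 1027.5000 + 228.6000

1256.1000 gravity·L


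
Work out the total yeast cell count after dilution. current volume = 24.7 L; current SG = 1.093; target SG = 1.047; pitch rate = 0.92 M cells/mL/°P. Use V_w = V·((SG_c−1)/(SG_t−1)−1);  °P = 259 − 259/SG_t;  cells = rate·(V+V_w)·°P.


V_w = 24.7·((1.093−1)/(1.047−1)−1) = 24.1745
V_final = 24.7 + 24.1745 = 48.8745
°P = 259 − 259/1.047 = 11.6266
cells = 0.92·48.8745·11.6266

522.7822 billion cells


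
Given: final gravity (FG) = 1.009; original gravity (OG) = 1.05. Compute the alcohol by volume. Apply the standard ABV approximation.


ABV = (OG − FG) · 131.25
ABV = (1.05 − 1.009) · 131.25

5.3813 % ABV


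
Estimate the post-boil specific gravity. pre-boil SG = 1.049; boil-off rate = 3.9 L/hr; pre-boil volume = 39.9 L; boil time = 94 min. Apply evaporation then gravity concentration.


V_post = V_pre − rate·(t/60);  SG_post = 1 + (SG_pre−1)·V_pre/V_post
V_post = 39.9 − 3.9·(94/60) = 33.7900
SG_post = 1 + (1.049 − 1)·39.9/33.7900

1.0579


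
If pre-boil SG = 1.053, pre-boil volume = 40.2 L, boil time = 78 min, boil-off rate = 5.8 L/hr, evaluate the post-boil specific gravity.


V_post = V_pre − rate·(t/60);  SG_post = 1 + (SG_pre−1)·V_pre/V_post
V_post = 40.2 − 5.8·(78/60) = 32.6600
SG_post = 1 + (1.053 − 1)·40.2/32.6600

1.0652


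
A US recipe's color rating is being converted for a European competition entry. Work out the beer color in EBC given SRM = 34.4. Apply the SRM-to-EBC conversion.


EBC = SRM · 1.97
EBC = 34.4 · 1.97

67.7680 EBC


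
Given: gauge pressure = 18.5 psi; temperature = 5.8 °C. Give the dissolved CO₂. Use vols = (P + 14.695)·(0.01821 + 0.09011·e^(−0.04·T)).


vols = (18.5 + 14.695)·(0.01821 + 0.09011·e^(−0.04·5.8))

2.9763 volumes


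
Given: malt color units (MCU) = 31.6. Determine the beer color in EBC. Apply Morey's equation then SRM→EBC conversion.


SRM = 1.4922·MCU^0.6859;  EBC = SRM·1.97
SRM = 1.4922·31.6^0.6859 = 15.9390
EBC = 15.9390·1.97

31.3999 EBC


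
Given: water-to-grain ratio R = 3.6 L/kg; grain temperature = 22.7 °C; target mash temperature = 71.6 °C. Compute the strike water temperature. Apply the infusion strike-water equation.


T_strike = (0.41/R)·(T_mash − T_grain) + T_mash
T_strike = (0.41/3.6)·(71.6 − 22.7) + 71.6

77.1692 °C


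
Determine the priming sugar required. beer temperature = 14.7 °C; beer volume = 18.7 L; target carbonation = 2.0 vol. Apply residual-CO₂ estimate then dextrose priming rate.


residual = 14.695·(0.01821 + 0.09011·e^(−0.04·T));  sugar = (target − residual)·4.0·V
residual = 14.695·(0.01821 + 0.09011·e^(−0.04·14.7)) = 1.0031
sugar = (2.0 − 1.0031)·4.0·18.7

74.5691 g


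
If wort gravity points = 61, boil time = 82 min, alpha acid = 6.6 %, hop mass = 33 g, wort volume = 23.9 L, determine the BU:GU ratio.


U = 1.65·0.000125^(GP/1000)·(1−e^(−0.04t))/4.15;  IBU = (α/100)·m·U·1000/V;  BU:GU = IBU/GP
U = 1.65·0.000125^(61/1000)·(1−e^(−0.04·82))/4.15 = 0.2212
IBU = (6.6/100)·33·0.2212·1000/23.9 = 20.1535
BU:GU = 20.1535/61

0.3304


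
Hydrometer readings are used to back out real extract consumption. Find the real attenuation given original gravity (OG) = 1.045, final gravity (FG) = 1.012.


AA = (OG−FG)/(OG−1)·100;  RA = AA·0.8192
AA = (1.045 − 1.012)/(1.045 − 1)·100 = 73.3333
RA = 73.3333·0.8192

60.0747 %


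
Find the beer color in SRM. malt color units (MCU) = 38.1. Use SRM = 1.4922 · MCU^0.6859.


SRM = 1.4922 · 38.1^0.6859

18.1211 SRM


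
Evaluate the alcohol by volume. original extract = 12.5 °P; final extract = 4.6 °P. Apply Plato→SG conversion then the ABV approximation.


SG = 259/(259 − P);  ABV = (OG − FG)·131.25
OG = 259/(259 − 12.5) = 1.0507
FG = 259/(259 − 4.6) = 1.0181
ABV = (1.0507 − 1.0181)·131.25

4.2824 % ABV


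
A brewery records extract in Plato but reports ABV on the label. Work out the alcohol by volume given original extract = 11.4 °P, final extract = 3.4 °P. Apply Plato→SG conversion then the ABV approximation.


SG = 259/(259 − P);  ABV = (OG − FG)·131.25
OG = 259/(259 − 11.4) = 1.0460
FG = 259/(259 − 3.4) = 1.0133
ABV = (1.0460 − 1.0133)·131.25

4.2971 % ABV


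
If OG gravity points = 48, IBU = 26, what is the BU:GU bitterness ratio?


BU:GU = IBU / OG_points
BU:GU = 26 / 48

0.5417


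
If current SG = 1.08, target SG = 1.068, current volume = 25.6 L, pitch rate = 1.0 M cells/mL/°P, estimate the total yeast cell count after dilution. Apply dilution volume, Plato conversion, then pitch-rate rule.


V_w = V·((SG_c−1)/(SG_t−1)−1);  °P = 259 − 259/SG_t;  cells = rate·(V+V_w)·°P
V_w = 25.6·((1.08−1)/(1.068−1)−1) = 4.5176
V_final = 25.6 + 4.5176 = 30.1176
°P = 259 − 259/1.068 = 16.4906
cells = 1.0·30.1176·16.4906

496.6592 billion cells


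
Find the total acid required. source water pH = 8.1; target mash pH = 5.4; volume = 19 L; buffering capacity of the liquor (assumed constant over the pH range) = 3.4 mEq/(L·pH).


acid = buffering capacity · (pH_source − pH_target) · V
acid = 3.4 · (8.1 − 5.4) · 19

174.4200 mEq


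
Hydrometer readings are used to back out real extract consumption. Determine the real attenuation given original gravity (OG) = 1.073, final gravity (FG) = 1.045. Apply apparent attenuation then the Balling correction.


AA = (OG−FG)/(OG−1)·100;  RA = AA·0.8192
AA = (1.073 − 1.045)/(1.073 − 1)·100 = 38.3562
RA = 38.3562·0.8192

31.4214 %


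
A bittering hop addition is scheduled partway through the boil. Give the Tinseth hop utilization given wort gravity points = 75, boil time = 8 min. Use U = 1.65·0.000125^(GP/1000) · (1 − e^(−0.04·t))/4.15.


bigness = 1.65·0.000125^(75/1000) = 0.8409
boil_factor = (1 − e^(−0.04·8))/4.15 = 0.0660
U = 0.8409 · 0.0660

0.0555


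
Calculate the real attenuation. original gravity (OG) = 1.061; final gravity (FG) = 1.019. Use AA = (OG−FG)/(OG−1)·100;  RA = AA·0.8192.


AA = (1.061 − 1.019)/(1.061 − 1)·100 = 68.8525
RA = 68.8525·0.8192

56.4039 %


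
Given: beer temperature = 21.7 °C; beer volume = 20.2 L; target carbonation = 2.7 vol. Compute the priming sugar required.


residual = 14.695·(0.01821 + 0.09011·e^(−0.04·T));  sugar = (target − residual)·4.0·V
residual = 14.695·(0.01821 + 0.09011·e^(−0.04·21.7)) = 0.8235
sugar = (2.7 − 0.8235)·4.0·20.2

151.6238 g
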